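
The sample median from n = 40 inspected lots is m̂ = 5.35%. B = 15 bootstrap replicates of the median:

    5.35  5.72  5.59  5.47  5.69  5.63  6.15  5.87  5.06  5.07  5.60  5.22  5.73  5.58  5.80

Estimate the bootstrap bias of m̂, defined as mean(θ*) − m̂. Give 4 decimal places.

mean(θ*) = (5.35 + 5.72 + 5.59 + 5.47 + 5.69 + 5.63 + 6.15 + 5.87 + 5.06 + 5.07 + 5.60 + 5.22 + 5.73 + 5.58 + 5.80) / 15 = 5.56867
bias = 5.56867 − 5.35

bias = +0.2187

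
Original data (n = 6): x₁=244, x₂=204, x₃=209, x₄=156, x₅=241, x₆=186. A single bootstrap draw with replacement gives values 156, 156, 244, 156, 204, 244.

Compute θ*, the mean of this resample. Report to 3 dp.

Mean = (156 + 156 + 244 + 156 + 204 + 244) / 6 = 1160.0 / 6 = 193.333

θ* = 193.333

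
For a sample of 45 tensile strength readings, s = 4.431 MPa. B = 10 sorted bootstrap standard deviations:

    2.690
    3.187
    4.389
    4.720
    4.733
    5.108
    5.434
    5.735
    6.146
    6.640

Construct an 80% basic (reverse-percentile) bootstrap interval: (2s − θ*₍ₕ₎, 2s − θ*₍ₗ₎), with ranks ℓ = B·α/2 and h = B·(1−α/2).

Percentile endpoints at ranks 1 and 9: θ*₍1₎ = 2.690, θ*₍9₎ = 6.146.
Basic interval reflects these around s:
  lower = 2 × 4.431 − 6.146 = 2.716
  upper = 2 × 4.431 − 2.690 = 6.172

(2.716, 6.172)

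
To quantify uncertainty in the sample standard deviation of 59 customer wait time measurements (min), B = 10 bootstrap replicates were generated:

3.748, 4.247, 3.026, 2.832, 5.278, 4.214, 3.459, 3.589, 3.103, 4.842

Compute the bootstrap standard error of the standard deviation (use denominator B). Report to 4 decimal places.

SE* = 0.7626

Bootstrap SE is the standard deviation of the 10 replicate standard deviations.
Mean of replicates: (3.748 + 4.247 + 3.026 + 2.832 + 5.278 + 4.214 + 3.459 + 3.589 + 3.103 + 4.842) / 10 = 38.33800 / 10 = 3.83380
Sum of squared deviations: (−0.08580)² + (+0.41320)² + (−0.80780)² + (−1.00180)² + (+1.44420)² + (+0.38020)² + (−0.37480)² + (−0.24480)² + (−0.73080)² + (+1.00820)² = 5.81544
Variance = 5.81544 / 10 = 0.58154
SE* = √0.58154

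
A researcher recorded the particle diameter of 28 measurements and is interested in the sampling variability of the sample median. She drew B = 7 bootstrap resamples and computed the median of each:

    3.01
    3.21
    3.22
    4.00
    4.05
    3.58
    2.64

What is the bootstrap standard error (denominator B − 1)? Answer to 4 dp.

SE* = 0.5183

Bootstrap SE is the standard deviation of the 7 replicate medians.
Mean of replicates: (3.01 + 3.21 + 3.22 + 4.00 + 4.05 + 3.58 + 2.64) / 7 = 23.71000 / 7 = 3.38714
Sum of squared deviations: (−0.37714)² + (−0.17714)² + (−0.16714)² + (+0.61286)² + (+0.66286)² + (+0.19286)² + (−0.74714)² = 1.61194
Variance = 1.61194 / 6 = 0.26866
SE* = √0.26866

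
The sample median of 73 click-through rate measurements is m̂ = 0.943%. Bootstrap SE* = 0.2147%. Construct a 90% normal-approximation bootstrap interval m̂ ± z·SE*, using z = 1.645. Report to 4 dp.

(0.5898, 1.2962)

Margin = 1.645 × 0.2147 = 0.35318
Interval: 0.943 ± 0.35318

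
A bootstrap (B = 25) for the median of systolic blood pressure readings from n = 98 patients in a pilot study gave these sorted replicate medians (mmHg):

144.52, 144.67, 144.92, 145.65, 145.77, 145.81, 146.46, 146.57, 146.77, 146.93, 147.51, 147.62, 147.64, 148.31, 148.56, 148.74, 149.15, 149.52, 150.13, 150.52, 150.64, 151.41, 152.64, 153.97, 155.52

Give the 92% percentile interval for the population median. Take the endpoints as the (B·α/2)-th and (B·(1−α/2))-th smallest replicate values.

α = 0.08; lower rank = 25 × 0.040 = 1; upper rank = 25 × 0.960 = 24.
The 1st smallest replicate is 144.52; the 24th is 153.97.

(144.52, 153.97)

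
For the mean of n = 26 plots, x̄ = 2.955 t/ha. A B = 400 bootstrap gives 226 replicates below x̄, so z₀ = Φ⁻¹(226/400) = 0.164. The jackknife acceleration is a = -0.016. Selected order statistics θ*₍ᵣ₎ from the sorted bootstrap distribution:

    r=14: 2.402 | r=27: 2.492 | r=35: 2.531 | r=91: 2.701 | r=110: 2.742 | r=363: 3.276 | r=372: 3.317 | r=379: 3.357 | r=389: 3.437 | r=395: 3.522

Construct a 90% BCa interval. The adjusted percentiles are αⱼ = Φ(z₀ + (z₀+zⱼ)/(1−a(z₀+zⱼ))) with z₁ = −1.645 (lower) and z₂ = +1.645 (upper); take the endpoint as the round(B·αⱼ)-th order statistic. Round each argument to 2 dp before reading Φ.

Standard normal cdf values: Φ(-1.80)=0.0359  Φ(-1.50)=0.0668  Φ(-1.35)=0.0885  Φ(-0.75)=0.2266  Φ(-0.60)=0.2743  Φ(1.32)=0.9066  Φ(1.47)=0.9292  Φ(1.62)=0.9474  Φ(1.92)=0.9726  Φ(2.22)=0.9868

(2.531, 3.437)

Lower: z₀ + z₁ = 0.164 + (-1.645) = -1.481; 1 − a(z₀+z₁) = 1 − (-0.016)(-1.481) = 0.9763; argument = 0.164 + (-1.481)/0.9763 = -1.3529 → -1.35.
α₁ = Φ(-1.35) = 0.0885; rank = round(400 × 0.0885) = 35; θ*₍35₎ = 2.531.
Upper: z₀ + z₂ = 1.809; 1 − a(z₀+z₂) = 1.0289; argument = 1.9221 → 1.92; α₂ = 0.9726; rank = 389; θ*₍389₎ = 3.437.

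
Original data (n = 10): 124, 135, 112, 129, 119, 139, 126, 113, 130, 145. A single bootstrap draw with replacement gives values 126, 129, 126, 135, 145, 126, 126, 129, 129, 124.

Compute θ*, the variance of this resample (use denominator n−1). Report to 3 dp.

θ* = 38.944

Mean = 129.5000; sum of squared deviations = 350.5000
s² = 350.5000 / 9 = 38.9444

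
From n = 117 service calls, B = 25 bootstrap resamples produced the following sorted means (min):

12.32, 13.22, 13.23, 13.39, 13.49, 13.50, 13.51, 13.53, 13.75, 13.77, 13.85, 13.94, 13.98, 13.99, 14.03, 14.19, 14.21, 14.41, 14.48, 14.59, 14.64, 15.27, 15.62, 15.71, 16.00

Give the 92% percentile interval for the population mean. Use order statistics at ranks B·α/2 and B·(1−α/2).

(12.32, 15.71)

α = 0.08; lower rank = 25 × 0.040 = 1; upper rank = 25 × 0.960 = 24.
The 1st smallest replicate is 12.32; the 24th is 15.71.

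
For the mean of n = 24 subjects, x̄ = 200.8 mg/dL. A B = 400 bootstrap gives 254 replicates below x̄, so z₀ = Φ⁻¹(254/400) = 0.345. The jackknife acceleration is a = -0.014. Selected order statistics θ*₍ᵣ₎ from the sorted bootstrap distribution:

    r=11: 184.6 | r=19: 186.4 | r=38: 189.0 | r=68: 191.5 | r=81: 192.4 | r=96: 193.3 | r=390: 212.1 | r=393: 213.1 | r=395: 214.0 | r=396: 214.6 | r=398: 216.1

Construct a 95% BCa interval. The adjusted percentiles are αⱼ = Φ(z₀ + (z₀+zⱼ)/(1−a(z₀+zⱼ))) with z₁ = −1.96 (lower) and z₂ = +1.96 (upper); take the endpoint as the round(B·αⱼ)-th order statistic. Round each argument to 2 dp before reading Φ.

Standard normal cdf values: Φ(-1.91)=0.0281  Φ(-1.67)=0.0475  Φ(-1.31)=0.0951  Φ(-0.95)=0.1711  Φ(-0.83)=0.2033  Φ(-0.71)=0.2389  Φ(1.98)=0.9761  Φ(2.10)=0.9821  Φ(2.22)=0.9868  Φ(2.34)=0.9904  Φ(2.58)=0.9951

Lower: z₀ + z₁ = 0.345 + (-1.960) = -1.615; 1 − a(z₀+z₁) = 1 − (-0.014)(-1.615) = 0.9774; argument = 0.345 + (-1.615)/0.9774 = -1.3074 → -1.31.
α₁ = Φ(-1.31) = 0.0951; rank = round(400 × 0.0951) = 38; θ*₍38₎ = 189.0.
Upper: z₀ + z₂ = 2.305; 1 − a(z₀+z₂) = 1.0323; argument = 2.5779 → 2.58; α₂ = 0.9951; rank = 398; θ*₍398₎ = 216.1.

(189.0, 216.1)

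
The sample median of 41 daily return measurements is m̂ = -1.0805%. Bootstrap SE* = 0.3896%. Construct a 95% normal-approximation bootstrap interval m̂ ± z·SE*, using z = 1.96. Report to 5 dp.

(-1.84412, -0.31688)

Margin = 1.96 × 0.3896 = 0.763616
Interval: -1.0805 ± 0.763616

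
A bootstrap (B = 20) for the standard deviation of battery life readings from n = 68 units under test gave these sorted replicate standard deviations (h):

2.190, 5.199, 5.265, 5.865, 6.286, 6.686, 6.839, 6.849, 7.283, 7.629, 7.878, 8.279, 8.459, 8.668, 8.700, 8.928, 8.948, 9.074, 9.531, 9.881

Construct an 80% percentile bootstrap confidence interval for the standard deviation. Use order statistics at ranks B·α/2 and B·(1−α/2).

α = 0.20; lower rank = 20 × 0.100 = 2; upper rank = 20 × 0.900 = 18.
The 2nd smallest replicate is 5.199; the 18th is 9.074.

(5.199, 9.074)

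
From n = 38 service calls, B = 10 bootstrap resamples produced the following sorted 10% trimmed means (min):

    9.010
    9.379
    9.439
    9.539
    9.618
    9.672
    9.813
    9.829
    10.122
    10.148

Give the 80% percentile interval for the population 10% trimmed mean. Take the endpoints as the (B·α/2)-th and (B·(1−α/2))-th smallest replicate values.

(9.010, 10.122)

α = 0.20; lower rank = 10 × 0.100 = 1; upper rank = 10 × 0.900 = 9.
The 1st smallest replicate is 9.010; the 9th is 10.122.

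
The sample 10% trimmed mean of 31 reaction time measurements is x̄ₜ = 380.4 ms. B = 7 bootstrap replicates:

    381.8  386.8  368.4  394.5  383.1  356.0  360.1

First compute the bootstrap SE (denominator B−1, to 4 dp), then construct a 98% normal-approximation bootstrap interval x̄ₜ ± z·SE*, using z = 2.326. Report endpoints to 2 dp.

(346.78, 414.02)

Mean of replicates = 375.8143; sum of squared deviations = 1253.2686; SE* = √(1253.2686/6) = 14.4526
Margin = 2.326 × 14.4526 = 33.617
Interval: 380.4 ± 33.617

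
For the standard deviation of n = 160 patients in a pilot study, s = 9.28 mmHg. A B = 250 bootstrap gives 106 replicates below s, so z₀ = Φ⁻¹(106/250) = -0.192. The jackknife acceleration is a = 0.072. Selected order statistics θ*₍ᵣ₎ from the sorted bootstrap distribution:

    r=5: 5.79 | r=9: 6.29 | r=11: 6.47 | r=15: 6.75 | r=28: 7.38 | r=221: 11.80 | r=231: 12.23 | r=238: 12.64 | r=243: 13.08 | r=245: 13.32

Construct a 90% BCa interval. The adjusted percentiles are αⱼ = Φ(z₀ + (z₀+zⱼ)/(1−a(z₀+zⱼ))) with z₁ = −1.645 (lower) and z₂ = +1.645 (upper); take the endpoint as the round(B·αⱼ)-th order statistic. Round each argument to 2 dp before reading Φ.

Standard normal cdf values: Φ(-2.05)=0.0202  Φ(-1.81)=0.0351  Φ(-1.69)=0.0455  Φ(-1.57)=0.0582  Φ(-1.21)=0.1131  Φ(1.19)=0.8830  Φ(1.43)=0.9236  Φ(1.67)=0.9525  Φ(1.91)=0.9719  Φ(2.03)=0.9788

Lower: z₀ + z₁ = -0.192 + (-1.645) = -1.837; 1 − a(z₀+z₁) = 1 − (0.072)(-1.837) = 1.1323; argument = -0.192 + (-1.837)/1.1323 = -1.8144 → -1.81.
α₁ = Φ(-1.81) = 0.0351; rank = round(250 × 0.0351) = 9; θ*₍9₎ = 6.29.
Upper: z₀ + z₂ = 1.453; 1 − a(z₀+z₂) = 0.8954; argument = 1.4308 → 1.43; α₂ = 0.9236; rank = 231; θ*₍231₎ = 12.23.

(6.29, 12.23)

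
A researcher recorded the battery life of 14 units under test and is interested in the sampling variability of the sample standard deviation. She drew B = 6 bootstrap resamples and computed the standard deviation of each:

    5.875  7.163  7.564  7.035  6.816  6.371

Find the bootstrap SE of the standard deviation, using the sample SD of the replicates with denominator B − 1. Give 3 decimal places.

Bootstrap SE is the standard deviation of the 6 replicate standard deviations.
Mean of replicates: (5.875 + 7.163 + 7.564 + 7.035 + 6.816 + 6.371) / 6 = 40.8240 / 6 = 6.8040
Sum of squared deviations: (−0.9290)² + (+0.3590)² + (+0.7600)² + (+0.2310)² + (+0.0120)² + (−0.4330)² = 1.8105
Variance = 1.8105 / 5 = 0.3621
SE* = √0.3621

SE* = 0.602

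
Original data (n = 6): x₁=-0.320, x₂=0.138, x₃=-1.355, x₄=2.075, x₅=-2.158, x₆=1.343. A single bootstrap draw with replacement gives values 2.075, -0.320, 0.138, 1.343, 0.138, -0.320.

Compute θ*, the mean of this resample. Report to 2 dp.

Mean = (2.075 + (-0.320) + 0.138 + 1.343 + 0.138 + (-0.320)) / 6 = 3.0540 / 6 = 0.51

θ* = 0.51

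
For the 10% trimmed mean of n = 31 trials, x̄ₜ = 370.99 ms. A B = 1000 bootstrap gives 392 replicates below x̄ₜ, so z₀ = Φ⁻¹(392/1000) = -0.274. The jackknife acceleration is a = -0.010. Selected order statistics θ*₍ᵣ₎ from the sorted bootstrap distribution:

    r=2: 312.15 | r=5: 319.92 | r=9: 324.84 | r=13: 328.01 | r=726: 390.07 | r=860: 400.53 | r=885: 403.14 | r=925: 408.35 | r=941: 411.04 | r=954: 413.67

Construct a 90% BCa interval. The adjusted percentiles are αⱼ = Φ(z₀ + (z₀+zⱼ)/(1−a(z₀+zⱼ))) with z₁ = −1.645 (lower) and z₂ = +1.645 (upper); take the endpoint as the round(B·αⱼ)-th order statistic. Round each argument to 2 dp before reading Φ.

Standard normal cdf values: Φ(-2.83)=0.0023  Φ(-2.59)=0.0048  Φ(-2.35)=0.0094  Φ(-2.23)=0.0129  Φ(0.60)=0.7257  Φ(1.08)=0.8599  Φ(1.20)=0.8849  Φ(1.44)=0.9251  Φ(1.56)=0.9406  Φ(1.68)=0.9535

Lower: z₀ + z₁ = -0.274 + (-1.645) = -1.919; 1 − a(z₀+z₁) = 1 − (-0.010)(-1.919) = 0.9808; argument = -0.274 + (-1.919)/0.9808 = -2.2305 → -2.23.
α₁ = Φ(-2.23) = 0.0129; rank = round(1000 × 0.0129) = 13; θ*₍13₎ = 328.01.
Upper: z₀ + z₂ = 1.371; 1 − a(z₀+z₂) = 1.0137; argument = 1.0785 → 1.08; α₂ = 0.8599; rank = 860; θ*₍860₎ = 400.53.

(328.01, 400.53)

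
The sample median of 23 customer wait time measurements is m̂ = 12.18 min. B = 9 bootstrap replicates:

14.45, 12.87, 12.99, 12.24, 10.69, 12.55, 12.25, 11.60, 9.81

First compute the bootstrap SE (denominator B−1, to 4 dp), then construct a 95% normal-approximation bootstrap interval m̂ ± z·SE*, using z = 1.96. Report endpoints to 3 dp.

Mean of replicates = 12.1611; sum of squared deviations = 14.6007; SE* = √(14.6007/8) = 1.3510
Margin = 1.96 × 1.3510 = 2.6480
Interval: 12.18 ± 2.6480

(9.532, 14.828)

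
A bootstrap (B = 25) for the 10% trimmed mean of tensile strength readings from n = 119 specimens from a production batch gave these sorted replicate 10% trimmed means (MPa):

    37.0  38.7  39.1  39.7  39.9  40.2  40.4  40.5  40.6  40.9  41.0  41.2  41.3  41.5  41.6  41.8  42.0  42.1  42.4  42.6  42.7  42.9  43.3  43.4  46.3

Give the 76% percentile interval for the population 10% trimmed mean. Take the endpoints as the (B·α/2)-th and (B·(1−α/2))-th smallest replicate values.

(39.1, 42.9)

α = 0.24; lower rank = 25 × 0.120 = 3; upper rank = 25 × 0.880 = 22.
The 3rd smallest replicate is 39.1; the 22nd is 42.9.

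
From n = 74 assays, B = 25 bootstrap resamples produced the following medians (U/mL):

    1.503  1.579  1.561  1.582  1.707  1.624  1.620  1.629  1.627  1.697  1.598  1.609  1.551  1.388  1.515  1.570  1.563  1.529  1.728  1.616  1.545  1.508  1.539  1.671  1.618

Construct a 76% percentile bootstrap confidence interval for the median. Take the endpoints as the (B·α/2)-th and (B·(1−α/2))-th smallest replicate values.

(1.508, 1.671)

Sorted replicates: 1.388, 1.503, 1.508, 1.515, 1.529, 1.539, 1.545, 1.551, 1.561, 1.563, 1.570, 1.579, 1.582, 1.598, 1.609, 1.616, 1.618, 1.620, 1.624, 1.627, 1.629, 1.671, 1.697, 1.707, 1.728
α = 0.24; lower rank = 25 × 0.120 = 3; upper rank = 25 × 0.880 = 22.
The 3rd smallest replicate is 1.508; the 22nd is 1.671.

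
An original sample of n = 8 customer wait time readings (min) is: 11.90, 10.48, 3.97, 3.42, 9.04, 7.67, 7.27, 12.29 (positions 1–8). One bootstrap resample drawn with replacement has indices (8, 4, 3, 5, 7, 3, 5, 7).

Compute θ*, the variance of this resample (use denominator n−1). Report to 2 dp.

Resample values: 12.29, 3.42, 3.97, 9.04, 7.27, 3.97, 9.04, 7.27.
Mean = 7.0337; sum of squared deviations = 67.6222
s² = 67.6222 / 7 = 9.6603

θ* = 9.66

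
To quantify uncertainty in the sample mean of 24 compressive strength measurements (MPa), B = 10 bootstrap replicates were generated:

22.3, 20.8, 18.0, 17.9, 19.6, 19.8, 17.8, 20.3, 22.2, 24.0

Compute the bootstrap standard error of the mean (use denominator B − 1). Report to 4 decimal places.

Bootstrap SE is the standard deviation of the 10 replicate means.
Mean of replicates: (22.3 + 20.8 + 18.0 + 17.9 + 19.6 + 19.8 + 17.8 + 20.3 + 22.2 + 24.0) / 10 = 202.70000 / 10 = 20.27000
Sum of squared deviations: (+2.03000)² + (+0.53000)² + (−2.27000)² + (−2.37000)² + (−0.67000)² + (−0.47000)² + (−2.47000)² + (+0.03000)² + (+1.93000)² + (+3.73000)² = 39.58100
Variance = 39.58100 / 9 = 4.39789
SE* = √4.39789

SE* = 2.0971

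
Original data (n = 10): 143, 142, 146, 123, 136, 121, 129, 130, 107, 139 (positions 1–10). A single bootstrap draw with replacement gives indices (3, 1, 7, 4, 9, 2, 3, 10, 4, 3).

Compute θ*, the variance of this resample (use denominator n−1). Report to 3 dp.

Resample values: 146, 143, 129, 123, 107, 142, 146, 139, 123, 146.
Mean = 134.4000; sum of squared deviations = 1596.4000
s² = 1596.4000 / 9 = 177.3778

θ* = 177.378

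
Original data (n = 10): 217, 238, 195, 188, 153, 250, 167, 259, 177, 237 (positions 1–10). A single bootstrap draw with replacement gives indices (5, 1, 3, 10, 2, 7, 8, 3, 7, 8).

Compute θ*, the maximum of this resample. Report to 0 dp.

θ* = 259

Resample values: 153, 217, 195, 237, 238, 167, 259, 195, 167, 259.
Maximum = 259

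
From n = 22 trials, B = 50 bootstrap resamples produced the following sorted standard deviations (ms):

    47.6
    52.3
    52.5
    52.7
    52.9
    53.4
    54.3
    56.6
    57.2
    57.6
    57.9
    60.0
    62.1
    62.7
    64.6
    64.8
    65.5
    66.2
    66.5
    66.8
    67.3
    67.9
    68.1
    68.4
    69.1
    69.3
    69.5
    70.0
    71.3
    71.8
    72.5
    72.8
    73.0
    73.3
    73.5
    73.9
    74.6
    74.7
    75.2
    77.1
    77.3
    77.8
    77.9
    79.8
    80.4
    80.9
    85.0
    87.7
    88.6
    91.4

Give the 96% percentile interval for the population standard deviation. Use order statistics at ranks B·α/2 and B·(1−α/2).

(47.6, 88.6)

α = 0.04; lower rank = 50 × 0.020 = 1; upper rank = 50 × 0.980 = 49.
The 1st smallest replicate is 47.6; the 49th is 88.6.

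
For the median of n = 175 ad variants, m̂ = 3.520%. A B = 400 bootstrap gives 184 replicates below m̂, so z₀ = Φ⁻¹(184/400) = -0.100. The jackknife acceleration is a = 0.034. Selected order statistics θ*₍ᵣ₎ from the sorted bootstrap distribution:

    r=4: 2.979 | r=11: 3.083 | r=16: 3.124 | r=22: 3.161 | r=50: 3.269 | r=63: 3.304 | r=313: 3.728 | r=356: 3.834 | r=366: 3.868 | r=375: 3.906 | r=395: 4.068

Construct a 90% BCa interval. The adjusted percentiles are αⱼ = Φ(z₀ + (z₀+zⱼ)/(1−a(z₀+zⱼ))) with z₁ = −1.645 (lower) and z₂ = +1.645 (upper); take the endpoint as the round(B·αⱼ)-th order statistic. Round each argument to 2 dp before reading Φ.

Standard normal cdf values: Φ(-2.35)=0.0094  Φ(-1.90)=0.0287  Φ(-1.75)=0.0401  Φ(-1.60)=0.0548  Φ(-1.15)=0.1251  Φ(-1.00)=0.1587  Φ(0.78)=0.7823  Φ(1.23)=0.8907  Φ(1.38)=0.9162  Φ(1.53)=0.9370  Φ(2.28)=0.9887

(3.124, 3.906)

Lower: z₀ + z₁ = -0.100 + (-1.645) = -1.745; 1 − a(z₀+z₁) = 1 − (0.034)(-1.745) = 1.0593; argument = -0.100 + (-1.745)/1.0593 = -1.7473 → -1.75.
α₁ = Φ(-1.75) = 0.0401; rank = round(400 × 0.0401) = 16; θ*₍16₎ = 3.124.
Upper: z₀ + z₂ = 1.545; 1 − a(z₀+z₂) = 0.9475; argument = 1.5307 → 1.53; α₂ = 0.9370; rank = 375; θ*₍375₎ = 3.906.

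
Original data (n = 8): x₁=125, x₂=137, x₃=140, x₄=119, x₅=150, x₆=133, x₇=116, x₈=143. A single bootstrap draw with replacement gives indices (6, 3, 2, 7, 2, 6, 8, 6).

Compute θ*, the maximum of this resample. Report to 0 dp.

Resample values: 133, 140, 137, 116, 137, 133, 143, 133.
Maximum = 143

θ* = 143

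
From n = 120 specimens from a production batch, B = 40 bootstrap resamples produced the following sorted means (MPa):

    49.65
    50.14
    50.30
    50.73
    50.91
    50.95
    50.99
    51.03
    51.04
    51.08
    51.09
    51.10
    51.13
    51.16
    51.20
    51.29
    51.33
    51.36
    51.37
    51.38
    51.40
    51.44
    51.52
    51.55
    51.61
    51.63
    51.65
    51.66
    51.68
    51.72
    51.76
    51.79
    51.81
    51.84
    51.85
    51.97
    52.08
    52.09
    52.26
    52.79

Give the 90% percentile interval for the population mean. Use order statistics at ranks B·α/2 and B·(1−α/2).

(50.14, 52.09)

α = 0.10; lower rank = 40 × 0.050 = 2; upper rank = 40 × 0.950 = 38.
The 2nd smallest replicate is 50.14; the 38th is 52.09.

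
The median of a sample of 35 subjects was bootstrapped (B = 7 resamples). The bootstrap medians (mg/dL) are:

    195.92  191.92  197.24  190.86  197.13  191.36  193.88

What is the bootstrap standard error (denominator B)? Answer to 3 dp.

SE* = 2.539

Bootstrap SE is the standard deviation of the 7 replicate medians.
Mean of replicates: (195.92 + 191.92 + 197.24 + 190.86 + 197.13 + 191.36 + 193.88) / 7 = 1358.3100 / 7 = 194.0443
Sum of squared deviations: (+1.8757)² + (−2.1243)² + (+3.1957)² + (−3.1843)² + (+3.0857)² + (−2.6843)² + (−0.1643)² = 45.1372
Variance = 45.1372 / 7 = 6.4482
SE* = √6.4482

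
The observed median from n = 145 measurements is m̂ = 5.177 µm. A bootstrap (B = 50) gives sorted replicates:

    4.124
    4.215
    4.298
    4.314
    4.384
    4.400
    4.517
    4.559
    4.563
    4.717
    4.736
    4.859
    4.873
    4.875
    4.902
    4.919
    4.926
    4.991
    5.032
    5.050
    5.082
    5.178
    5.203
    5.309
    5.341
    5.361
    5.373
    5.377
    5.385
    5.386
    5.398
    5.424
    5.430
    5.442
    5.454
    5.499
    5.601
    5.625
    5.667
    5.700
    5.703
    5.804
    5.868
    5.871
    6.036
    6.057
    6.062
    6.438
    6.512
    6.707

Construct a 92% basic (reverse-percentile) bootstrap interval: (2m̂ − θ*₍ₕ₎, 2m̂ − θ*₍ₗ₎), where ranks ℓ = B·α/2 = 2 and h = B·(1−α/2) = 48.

Percentile endpoints at ranks 2 and 48: θ*₍2₎ = 4.215, θ*₍48₎ = 6.438.
Basic interval reflects these around m̂:
  lower = 2 × 5.177 − 6.438 = 3.916
  upper = 2 × 5.177 − 4.215 = 6.139

(3.916, 6.139)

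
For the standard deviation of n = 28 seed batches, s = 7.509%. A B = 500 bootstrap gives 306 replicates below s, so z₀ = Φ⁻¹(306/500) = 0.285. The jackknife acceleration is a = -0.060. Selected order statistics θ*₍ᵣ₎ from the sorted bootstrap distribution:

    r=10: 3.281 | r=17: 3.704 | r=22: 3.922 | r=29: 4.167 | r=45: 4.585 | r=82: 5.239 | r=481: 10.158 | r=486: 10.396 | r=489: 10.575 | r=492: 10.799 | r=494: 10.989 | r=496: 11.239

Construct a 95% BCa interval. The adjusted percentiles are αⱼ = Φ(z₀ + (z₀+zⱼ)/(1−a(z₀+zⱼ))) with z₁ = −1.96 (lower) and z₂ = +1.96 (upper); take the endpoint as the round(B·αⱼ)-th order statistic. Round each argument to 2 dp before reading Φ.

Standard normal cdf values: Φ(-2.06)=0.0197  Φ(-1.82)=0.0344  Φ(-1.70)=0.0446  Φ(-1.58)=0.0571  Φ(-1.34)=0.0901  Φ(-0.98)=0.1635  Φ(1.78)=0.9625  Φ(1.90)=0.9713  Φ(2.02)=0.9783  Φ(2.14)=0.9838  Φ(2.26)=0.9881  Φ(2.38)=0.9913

Lower: z₀ + z₁ = 0.285 + (-1.960) = -1.675; 1 − a(z₀+z₁) = 1 − (-0.060)(-1.675) = 0.8995; argument = 0.285 + (-1.675)/0.8995 = -1.5771 → -1.58.
α₁ = Φ(-1.58) = 0.0571; rank = round(500 × 0.0571) = 29; θ*₍29₎ = 4.167.
Upper: z₀ + z₂ = 2.245; 1 − a(z₀+z₂) = 1.1347; argument = 2.2635 → 2.26; α₂ = 0.9881; rank = 494; θ*₍494₎ = 10.989.

(4.167, 10.989)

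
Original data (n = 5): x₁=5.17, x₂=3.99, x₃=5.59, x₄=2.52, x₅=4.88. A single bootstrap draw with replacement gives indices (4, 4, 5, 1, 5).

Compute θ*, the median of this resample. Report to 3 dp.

θ* = 4.880

Resample values: 2.52, 2.52, 4.88, 5.17, 4.88.
Sorted: 2.52, 2.52, 4.88, 4.88, 5.17
Median = middle value = 4.880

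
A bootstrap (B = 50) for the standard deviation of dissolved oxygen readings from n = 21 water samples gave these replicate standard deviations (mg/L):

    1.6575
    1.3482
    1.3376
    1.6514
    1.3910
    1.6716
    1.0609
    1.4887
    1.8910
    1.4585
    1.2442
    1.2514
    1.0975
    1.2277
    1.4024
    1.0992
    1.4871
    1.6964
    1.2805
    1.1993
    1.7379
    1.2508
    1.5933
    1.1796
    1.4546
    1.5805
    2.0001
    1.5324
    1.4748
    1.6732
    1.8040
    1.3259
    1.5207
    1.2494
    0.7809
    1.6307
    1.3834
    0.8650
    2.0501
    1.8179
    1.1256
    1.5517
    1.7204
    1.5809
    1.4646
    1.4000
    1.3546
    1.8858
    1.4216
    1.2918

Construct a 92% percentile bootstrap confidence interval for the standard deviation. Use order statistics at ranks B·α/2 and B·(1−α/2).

(0.8650, 1.8910)

Sorted replicates: 0.7809, 0.8650, 1.0609, 1.0975, 1.0992, 1.1256, 1.1796, 1.1993, 1.2277, 1.2442, 1.2494, 1.2508, 1.2514, 1.2805, 1.2918, 1.3259, 1.3376, 1.3482, 1.3546, 1.3834, 1.3910, 1.4000, 1.4024, 1.4216, 1.4546, 1.4585, 1.4646, 1.4748, 1.4871, 1.4887, 1.5207, 1.5324, 1.5517, 1.5805, 1.5809, 1.5933, 1.6307, 1.6514, 1.6575, 1.6716, 1.6732, 1.6964, 1.7204, 1.7379, 1.8040, 1.8179, 1.8858, 1.8910, 2.0001, 2.0501
α = 0.08; lower rank = 50 × 0.040 = 2; upper rank = 50 × 0.960 = 48.
The 2nd smallest replicate is 0.8650; the 48th is 1.8910.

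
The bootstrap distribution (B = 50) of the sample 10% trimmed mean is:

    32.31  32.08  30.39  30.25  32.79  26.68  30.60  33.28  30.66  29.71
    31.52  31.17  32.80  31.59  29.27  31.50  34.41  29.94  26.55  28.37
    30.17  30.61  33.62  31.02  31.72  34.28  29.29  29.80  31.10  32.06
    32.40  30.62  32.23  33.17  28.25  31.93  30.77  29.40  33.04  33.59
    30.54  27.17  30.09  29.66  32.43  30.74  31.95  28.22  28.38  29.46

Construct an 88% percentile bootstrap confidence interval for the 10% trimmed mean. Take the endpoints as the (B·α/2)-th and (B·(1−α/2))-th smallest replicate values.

Sorted replicates: 26.55, 26.68, 27.17, 28.22, 28.25, 28.37, 28.38, 29.27, 29.29, 29.40, 29.46, 29.66, 29.71, 29.80, 29.94, 30.09, 30.17, 30.25, 30.39, 30.54, 30.60, 30.61, 30.62, 30.66, 30.74, 30.77, 31.02, 31.10, 31.17, 31.50, 31.52, 31.59, 31.72, 31.93, 31.95, 32.06, 32.08, 32.23, 32.31, 32.40, 32.43, 32.79, 32.80, 33.04, 33.17, 33.28, 33.59, 33.62, 34.28, 34.41
α = 0.12; lower rank = 50 × 0.060 = 3; upper rank = 50 × 0.940 = 47.
The 3rd smallest replicate is 27.17; the 47th is 33.59.

(27.17, 33.59)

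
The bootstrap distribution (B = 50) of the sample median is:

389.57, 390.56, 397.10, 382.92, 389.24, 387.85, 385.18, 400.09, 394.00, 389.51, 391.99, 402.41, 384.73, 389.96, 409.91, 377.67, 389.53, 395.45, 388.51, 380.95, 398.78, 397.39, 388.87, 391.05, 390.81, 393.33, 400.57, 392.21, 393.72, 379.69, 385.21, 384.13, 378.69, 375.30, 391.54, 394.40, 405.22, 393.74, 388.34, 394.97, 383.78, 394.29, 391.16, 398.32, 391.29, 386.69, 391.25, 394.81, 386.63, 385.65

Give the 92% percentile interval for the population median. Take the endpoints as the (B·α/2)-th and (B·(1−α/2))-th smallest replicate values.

(377.67, 402.41)

Sorted replicates: 375.30, 377.67, 378.69, 379.69, 380.95, 382.92, 383.78, 384.13, 384.73, 385.18, 385.21, 385.65, 386.63, 386.69, 387.85, 388.34, 388.51, 388.87, 389.24, 389.51, 389.53, 389.57, 389.96, 390.56, 390.81, 391.05, 391.16, 391.25, 391.29, 391.54, 391.99, 392.21, 393.33, 393.72, 393.74, 394.00, 394.29, 394.40, 394.81, 394.97, 395.45, 397.10, 397.39, 398.32, 398.78, 400.09, 400.57, 402.41, 405.22, 409.91
α = 0.08; lower rank = 50 × 0.040 = 2; upper rank = 50 × 0.960 = 48.
The 2nd smallest replicate is 377.67; the 48th is 402.41.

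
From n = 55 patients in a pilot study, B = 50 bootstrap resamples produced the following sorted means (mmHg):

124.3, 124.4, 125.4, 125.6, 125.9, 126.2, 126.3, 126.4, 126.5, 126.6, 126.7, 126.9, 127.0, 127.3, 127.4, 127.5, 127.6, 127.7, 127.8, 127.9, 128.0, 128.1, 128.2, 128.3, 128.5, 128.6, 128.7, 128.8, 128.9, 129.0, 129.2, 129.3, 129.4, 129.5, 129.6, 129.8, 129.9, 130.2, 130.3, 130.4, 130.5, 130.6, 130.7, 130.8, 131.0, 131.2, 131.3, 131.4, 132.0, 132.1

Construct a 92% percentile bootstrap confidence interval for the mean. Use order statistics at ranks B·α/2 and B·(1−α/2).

α = 0.08; lower rank = 50 × 0.040 = 2; upper rank = 50 × 0.960 = 48.
The 2nd smallest replicate is 124.4; the 48th is 131.4.

(124.4, 131.4)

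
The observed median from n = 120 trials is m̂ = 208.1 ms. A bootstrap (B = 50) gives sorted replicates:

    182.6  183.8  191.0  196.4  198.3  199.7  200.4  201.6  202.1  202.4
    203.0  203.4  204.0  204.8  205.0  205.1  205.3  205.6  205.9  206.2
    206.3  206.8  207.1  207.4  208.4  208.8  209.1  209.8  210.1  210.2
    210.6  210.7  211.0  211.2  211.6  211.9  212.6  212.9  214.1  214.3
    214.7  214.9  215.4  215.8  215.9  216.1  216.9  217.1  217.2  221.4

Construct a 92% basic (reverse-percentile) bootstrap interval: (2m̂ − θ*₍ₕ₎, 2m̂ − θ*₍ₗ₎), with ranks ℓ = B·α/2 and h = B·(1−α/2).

Percentile endpoints at ranks 2 and 48: θ*₍2₎ = 183.8, θ*₍48₎ = 217.1.
Basic interval reflects these around m̂:
  lower = 2 × 208.1 − 217.1 = 199.1
  upper = 2 × 208.1 − 183.8 = 232.4

(199.1, 232.4)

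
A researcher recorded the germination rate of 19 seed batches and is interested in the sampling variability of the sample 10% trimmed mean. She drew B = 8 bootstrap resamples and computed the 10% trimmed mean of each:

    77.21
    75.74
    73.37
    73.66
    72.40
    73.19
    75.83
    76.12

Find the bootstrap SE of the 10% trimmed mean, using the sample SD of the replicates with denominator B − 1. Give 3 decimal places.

SE* = 1.736

Bootstrap SE is the standard deviation of the 8 replicate 10% trimmed means.
Mean of replicates: (77.21 + 75.74 + 73.37 + 73.66 + 72.40 + 73.19 + 75.83 + 76.12) / 8 = 597.5200 / 8 = 74.6900
Sum of squared deviations: (+2.5200)² + (+1.0500)² + (−1.3200)² + (−1.0300)² + (−2.2900)² + (−1.5000)² + (+1.1400)² + (+1.4300)² = 21.0948
Variance = 21.0948 / 7 = 3.0135
SE* = √3.0135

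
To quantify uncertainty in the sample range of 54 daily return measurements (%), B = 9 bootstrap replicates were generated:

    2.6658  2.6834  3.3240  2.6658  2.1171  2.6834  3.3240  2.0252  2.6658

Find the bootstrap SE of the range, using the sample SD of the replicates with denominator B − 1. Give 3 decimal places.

Bootstrap SE is the standard deviation of the 9 replicate ranges.
Mean of replicates: (2.6658 + 2.6834 + 3.3240 + 2.6658 + 2.1171 + 2.6834 + 3.3240 + 2.0252 + 2.6658) / 9 = 24.15450 / 9 = 2.68383
Sum of squared deviations: (−0.01803)² + (−0.00043)² + (+0.64017)² + (−0.01803)² + (−0.56673)² + (−0.00043)² + (+0.64017)² + (−0.65863)² + (−0.01803)² = 1.57559
Variance = 1.57559 / 8 = 0.19695
SE* = √0.19695

SE* = 0.444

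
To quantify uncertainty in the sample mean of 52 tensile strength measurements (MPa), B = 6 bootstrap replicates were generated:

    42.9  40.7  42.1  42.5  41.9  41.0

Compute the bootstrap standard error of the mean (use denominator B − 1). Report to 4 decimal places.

Bootstrap SE is the standard deviation of the 6 replicate means.
Mean of replicates: (42.9 + 40.7 + 42.1 + 42.5 + 41.9 + 41.0) / 6 = 251.10000 / 6 = 41.85000
Sum of squared deviations: (+1.05000)² + (−1.15000)² + (+0.25000)² + (+0.65000)² + (+0.05000)² + (−0.85000)² = 3.63500
Variance = 3.63500 / 5 = 0.72700
SE* = √0.72700

SE* = 0.8526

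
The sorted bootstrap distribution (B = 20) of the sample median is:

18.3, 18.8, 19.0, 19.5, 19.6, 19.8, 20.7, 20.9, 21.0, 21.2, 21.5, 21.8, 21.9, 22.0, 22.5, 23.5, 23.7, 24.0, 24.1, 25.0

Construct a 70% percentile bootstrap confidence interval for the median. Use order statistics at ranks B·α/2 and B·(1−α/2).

α = 0.30; lower rank = 20 × 0.150 = 3; upper rank = 20 × 0.850 = 17.
The 3rd smallest replicate is 19.0; the 17th is 23.7.

(19.0, 23.7)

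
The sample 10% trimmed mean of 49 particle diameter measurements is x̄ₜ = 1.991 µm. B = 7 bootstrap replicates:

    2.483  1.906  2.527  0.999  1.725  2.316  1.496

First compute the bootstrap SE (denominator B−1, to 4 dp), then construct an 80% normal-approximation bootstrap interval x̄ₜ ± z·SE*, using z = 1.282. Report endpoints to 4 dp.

Mean of replicates = 1.9217; sum of squared deviations = 1.9085; SE* = √(1.9085/6) = 0.5640
Margin = 1.282 × 0.5640 = 0.72305
Interval: 1.991 ± 0.72305

(1.2680, 2.7140)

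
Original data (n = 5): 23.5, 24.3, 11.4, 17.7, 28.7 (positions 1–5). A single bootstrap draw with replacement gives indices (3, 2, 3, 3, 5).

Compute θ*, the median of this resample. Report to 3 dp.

θ* = 11.400

Resample values: 11.4, 24.3, 11.4, 11.4, 28.7.
Sorted: 11.4, 11.4, 11.4, 24.3, 28.7
Median = middle value = 11.400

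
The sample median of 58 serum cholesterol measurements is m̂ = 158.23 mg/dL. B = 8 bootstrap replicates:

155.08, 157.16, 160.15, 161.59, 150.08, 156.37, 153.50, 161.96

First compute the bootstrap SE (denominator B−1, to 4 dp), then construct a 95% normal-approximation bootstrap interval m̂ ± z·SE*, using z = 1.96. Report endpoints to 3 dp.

(150.120, 166.340)

Mean of replicates = 156.9863; sum of squared deviations = 119.8360; SE* = √(119.8360/7) = 4.1376
Margin = 1.96 × 4.1376 = 8.1097
Interval: 158.23 ± 8.1097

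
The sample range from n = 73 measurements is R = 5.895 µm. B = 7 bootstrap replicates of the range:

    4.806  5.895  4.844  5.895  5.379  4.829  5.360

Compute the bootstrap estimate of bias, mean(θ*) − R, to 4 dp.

mean(θ*) = (4.806 + 5.895 + 4.844 + 5.895 + 5.379 + 4.829 + 5.360) / 7 = 5.28686
bias = 5.28686 − 5.895

bias = −0.6081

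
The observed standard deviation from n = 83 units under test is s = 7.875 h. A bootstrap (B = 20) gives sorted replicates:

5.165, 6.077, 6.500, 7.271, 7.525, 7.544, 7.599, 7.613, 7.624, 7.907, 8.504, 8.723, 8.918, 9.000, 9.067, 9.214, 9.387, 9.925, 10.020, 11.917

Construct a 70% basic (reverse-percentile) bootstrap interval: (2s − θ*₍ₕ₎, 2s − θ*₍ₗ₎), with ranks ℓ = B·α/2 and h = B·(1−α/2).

(6.363, 9.250)

Percentile endpoints at ranks 3 and 17: θ*₍3₎ = 6.500, θ*₍17₎ = 9.387.
Basic interval reflects these around s:
  lower = 2 × 7.875 − 9.387 = 6.363
  upper = 2 × 7.875 − 6.500 = 9.250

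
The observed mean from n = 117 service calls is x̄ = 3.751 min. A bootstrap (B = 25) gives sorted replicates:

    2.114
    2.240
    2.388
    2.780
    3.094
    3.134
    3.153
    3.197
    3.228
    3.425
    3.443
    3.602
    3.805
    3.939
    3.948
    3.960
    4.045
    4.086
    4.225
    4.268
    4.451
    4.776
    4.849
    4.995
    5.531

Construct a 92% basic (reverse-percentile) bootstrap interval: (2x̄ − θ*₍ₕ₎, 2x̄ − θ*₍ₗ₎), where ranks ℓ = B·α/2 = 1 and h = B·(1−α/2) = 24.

(2.507, 5.388)

Percentile endpoints at ranks 1 and 24: θ*₍1₎ = 2.114, θ*₍24₎ = 4.995.
Basic interval reflects these around x̄:
  lower = 2 × 3.751 − 4.995 = 2.507
  upper = 2 × 3.751 − 2.114 = 5.388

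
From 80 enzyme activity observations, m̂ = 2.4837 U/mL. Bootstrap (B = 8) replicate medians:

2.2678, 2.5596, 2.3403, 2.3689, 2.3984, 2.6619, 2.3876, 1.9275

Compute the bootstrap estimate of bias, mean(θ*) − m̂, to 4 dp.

bias = −0.1197

mean(θ*) = (2.2678 + 2.5596 + 2.3403 + 2.3689 + 2.3984 + 2.6619 + 2.3876 + 1.9275) / 8 = 2.36400
bias = 2.36400 − 2.4837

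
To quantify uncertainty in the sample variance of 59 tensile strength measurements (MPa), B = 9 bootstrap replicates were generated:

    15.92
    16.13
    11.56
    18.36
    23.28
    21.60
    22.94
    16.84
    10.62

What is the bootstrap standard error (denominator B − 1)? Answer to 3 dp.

SE* = 4.582

Bootstrap SE is the standard deviation of the 9 replicate variances.
Mean of replicates: (15.92 + 16.13 + 11.56 + 18.36 + 23.28 + 21.60 + 22.94 + 16.84 + 10.62) / 9 = 157.2500 / 9 = 17.4722
Sum of squared deviations: (−1.5522)² + (−1.3422)² + (−5.9122)² + (+0.8878)² + (+5.8078)² + (+4.1278)² + (+5.4678)² + (−0.6322)² + (−6.8522)² = 167.9716
Variance = 167.9716 / 8 = 20.9964
SE* = √20.9964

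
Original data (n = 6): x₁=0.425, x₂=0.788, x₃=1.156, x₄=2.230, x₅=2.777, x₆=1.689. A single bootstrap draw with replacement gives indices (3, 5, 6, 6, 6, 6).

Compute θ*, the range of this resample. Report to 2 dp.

θ* = 1.62

Resample values: 1.156, 2.777, 1.689, 1.689, 1.689, 1.689.
Range = 2.777 − 1.156 = 1.62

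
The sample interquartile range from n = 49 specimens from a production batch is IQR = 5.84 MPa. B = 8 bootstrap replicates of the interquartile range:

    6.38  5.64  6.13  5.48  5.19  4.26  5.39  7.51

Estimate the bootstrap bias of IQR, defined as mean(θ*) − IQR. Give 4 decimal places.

mean(θ*) = (6.38 + 5.64 + 6.13 + 5.48 + 5.19 + 4.26 + 5.39 + 7.51) / 8 = 5.74750
bias = 5.74750 − 5.84

bias = −0.0925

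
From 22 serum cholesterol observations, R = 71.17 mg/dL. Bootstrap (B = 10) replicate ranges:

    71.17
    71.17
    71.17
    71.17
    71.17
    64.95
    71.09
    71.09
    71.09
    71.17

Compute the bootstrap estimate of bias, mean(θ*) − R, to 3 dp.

bias = −0.646

mean(θ*) = (71.17 + 71.17 + 71.17 + 71.17 + 71.17 + 64.95 + 71.09 + 71.09 + 71.09 + 71.17) / 10 = 70.5240
bias = 70.5240 − 71.17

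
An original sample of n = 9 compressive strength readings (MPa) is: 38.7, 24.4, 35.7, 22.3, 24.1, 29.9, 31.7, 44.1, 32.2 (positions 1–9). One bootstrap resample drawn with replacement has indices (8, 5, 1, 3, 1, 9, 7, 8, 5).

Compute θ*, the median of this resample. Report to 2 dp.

Resample values: 44.1, 24.1, 38.7, 35.7, 38.7, 32.2, 31.7, 44.1, 24.1.
Sorted: 24.1, 24.1, 31.7, 32.2, 35.7, 38.7, 38.7, 44.1, 44.1
Median = middle value = 35.70

θ* = 35.70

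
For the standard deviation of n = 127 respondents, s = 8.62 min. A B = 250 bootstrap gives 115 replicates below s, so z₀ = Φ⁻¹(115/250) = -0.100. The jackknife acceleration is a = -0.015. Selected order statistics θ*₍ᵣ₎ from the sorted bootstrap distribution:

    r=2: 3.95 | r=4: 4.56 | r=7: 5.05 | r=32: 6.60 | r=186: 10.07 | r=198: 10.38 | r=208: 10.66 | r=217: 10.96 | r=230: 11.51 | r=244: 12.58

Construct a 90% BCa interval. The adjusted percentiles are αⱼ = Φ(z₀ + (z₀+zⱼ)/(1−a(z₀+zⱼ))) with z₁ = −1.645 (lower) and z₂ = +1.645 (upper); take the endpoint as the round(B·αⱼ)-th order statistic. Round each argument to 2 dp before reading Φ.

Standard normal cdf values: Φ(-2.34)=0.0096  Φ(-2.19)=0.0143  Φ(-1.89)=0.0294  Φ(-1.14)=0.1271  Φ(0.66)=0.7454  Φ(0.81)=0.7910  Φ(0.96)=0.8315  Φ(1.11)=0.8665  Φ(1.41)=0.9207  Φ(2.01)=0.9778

(5.05, 11.51)

Lower: z₀ + z₁ = -0.100 + (-1.645) = -1.745; 1 − a(z₀+z₁) = 1 − (-0.015)(-1.745) = 0.9738; argument = -0.100 + (-1.745)/0.9738 = -1.8919 → -1.89.
α₁ = Φ(-1.89) = 0.0294; rank = round(250 × 0.0294) = 7; θ*₍7₎ = 5.05.
Upper: z₀ + z₂ = 1.545; 1 − a(z₀+z₂) = 1.0232; argument = 1.4100 → 1.41; α₂ = 0.9207; rank = 230; θ*₍230₎ = 11.51.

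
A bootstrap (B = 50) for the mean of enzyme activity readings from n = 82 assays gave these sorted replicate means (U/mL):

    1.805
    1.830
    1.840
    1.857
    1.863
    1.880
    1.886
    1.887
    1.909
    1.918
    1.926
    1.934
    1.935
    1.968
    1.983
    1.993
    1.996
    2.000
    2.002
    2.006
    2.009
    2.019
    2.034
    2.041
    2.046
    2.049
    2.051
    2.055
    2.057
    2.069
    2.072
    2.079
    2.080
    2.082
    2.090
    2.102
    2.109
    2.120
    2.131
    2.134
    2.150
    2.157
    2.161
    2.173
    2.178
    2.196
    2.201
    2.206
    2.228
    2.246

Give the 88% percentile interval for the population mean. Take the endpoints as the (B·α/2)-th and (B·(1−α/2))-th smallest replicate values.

α = 0.12; lower rank = 50 × 0.060 = 3; upper rank = 50 × 0.940 = 47.
The 3rd smallest replicate is 1.840; the 47th is 2.201.

(1.840, 2.201)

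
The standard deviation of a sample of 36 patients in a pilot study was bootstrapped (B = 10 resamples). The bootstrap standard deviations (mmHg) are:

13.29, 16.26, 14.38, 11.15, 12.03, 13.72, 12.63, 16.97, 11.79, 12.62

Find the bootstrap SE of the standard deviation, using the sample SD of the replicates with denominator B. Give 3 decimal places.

SE* = 1.807

Bootstrap SE is the standard deviation of the 10 replicate standard deviations.
Mean of replicates: (13.29 + 16.26 + 14.38 + 11.15 + 12.03 + 13.72 + 12.63 + 16.97 + 11.79 + 12.62) / 10 = 134.8400 / 10 = 13.4840
Sum of squared deviations: (−0.1940)² + (+2.7760)² + (+0.8960)² + (−2.3340)² + (−1.4540)² + (+0.2360)² + (−0.8540)² + (+3.4860)² + (−1.6940)² + (−0.8640)² = 32.6616
Variance = 32.6616 / 10 = 3.2662
SE* = √3.2662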